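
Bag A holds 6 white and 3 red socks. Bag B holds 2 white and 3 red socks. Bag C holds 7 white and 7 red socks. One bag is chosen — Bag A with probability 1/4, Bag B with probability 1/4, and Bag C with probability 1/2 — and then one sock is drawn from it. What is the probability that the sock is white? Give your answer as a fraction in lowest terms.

From Bag A: P(white) = 6/9.
From Bag B: P(white) = 2/5.
From Bag C: P(white) = 7/14.
Total probability = (1/4)(6/9) + (1/4)(2/5) + (1/2)(7/14) = 31/60.

31/60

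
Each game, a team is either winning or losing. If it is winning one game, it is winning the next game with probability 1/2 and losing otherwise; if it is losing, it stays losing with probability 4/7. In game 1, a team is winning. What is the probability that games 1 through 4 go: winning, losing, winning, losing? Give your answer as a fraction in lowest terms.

Game 1 is given. For each transition, use the conditional probability from the current state:
P(losing | winning) = 1/2; P(winning | losing) = 3/7; P(losing | winning) = 1/2.
P = 1/2 × 3/7 × 1/2 = 3/28.

3/28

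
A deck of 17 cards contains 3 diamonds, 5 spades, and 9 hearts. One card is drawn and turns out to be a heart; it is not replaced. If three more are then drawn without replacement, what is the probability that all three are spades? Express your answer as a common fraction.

1/56

After the first draw, 5 of the remaining 16 cards are spades.
P = 5/16 × 4/15 × 3/14 = 60/3360 = 1/56.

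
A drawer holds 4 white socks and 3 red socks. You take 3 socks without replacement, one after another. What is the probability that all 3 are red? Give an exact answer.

1/35

P(every draw is red) = 3/7 × 2/6 × 1/5 = 6/210 = 1/35.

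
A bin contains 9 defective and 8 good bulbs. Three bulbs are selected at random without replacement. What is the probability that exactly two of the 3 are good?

One ordering (good drawn first) has probability 8/17 × 7/16 × 9/15 = 504/4080 = 21/170.
There are C(3,2) = 3 such orderings, each equally likely, so P = 3 × 21/170 = 63/170.

63/170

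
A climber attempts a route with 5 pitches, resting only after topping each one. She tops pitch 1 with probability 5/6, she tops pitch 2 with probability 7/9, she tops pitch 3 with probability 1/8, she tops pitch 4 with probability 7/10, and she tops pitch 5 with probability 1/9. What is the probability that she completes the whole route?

49/7776

The events are sequential, so multiply the conditional probabilities:
P = 5/6 × 7/9 × 1/8 × 7/10 × 1/9 = 245/38880 = 49/7776.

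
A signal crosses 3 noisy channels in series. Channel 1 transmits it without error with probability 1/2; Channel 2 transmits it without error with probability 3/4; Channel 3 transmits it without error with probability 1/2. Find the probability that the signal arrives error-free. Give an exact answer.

3/16

Each stage is reached only if all earlier stages succeed, so
P = 1/2 × 3/4 × 1/2 = 3/16.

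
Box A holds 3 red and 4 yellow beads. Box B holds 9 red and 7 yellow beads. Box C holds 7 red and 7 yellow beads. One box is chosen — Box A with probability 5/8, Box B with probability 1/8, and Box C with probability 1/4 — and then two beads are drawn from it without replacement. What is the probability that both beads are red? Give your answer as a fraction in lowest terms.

1343/7280

From Box A: P(both red) = (3/7)(2/6) = 1/7.
From Box B: P(both red) = (9/16)(8/15) = 3/10.
From Box C: P(both red) = (7/14)(6/13) = 3/13.
Total probability = (5/8)(1/7) + (1/8)(3/10) + (1/4)(3/13) = 1343/7280.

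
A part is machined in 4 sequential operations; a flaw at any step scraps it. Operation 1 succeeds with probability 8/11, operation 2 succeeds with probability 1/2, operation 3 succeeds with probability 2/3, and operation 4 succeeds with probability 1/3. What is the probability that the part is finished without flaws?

The events are sequential, so multiply the conditional probabilities:
P = 8/11 × 1/2 × 2/3 × 1/3 = 16/198 = 8/99.

8/99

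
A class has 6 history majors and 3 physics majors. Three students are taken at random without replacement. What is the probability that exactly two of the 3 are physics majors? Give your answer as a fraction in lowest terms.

One ordering (physics majors drawn first) has probability 3/9 × 2/8 × 6/7 = 36/504 = 1/14.
There are C(3,2) = 3 such orderings, each equally likely, so P = 3 × 1/14 = 3/14.

3/14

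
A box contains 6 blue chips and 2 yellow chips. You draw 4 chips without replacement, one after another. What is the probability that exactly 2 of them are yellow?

One ordering (yellow drawn first) has probability 2/8 × 1/7 × 6/6 × 5/5 = 60/1680 = 1/28.
There are C(4,2) = 6 such orderings, each equally likely, so P = 6 × 1/28 = 3/14.

3/14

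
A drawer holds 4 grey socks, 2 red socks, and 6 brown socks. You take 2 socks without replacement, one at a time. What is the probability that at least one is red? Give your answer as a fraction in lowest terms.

P(no red) = 10/12 × 9/11 = 90/132 = 15/22.
P(at least one) = 1 − 15/22 = 7/22.

7/22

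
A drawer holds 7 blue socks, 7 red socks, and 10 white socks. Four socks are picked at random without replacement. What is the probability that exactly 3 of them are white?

40/253

One ordering (white drawn first) has probability 10/24 × 9/23 × 8/22 × 14/21 = 10080/255024 = 10/253.
There are C(4,3) = 4 such orderings, each equally likely, so P = 4 × 10/253 = 40/253.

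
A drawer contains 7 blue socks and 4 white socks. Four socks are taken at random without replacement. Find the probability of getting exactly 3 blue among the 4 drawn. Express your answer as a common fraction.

One ordering (blue drawn first) has probability 7/11 × 6/10 × 5/9 × 4/8 = 840/7920 = 7/66.
There are C(4,3) = 4 such orderings, each equally likely, so P = 4 × 7/66 = 14/33.

14/33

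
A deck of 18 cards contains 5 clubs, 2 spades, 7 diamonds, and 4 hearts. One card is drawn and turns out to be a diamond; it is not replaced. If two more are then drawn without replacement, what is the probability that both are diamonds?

15/136

After the first draw, 6 of the remaining 17 cards are diamonds.
P = 6/17 × 5/16 = 30/272 = 15/136.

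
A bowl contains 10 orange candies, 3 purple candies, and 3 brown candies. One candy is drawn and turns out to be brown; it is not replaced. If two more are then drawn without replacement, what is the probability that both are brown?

After the first draw, 2 of the remaining 15 candies are brown.
P = 2/15 × 1/14 = 2/210 = 1/105.

1/105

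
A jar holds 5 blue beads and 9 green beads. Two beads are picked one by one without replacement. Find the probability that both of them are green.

36/91

P(every draw is green) = 9/14 × 8/13 = 72/182 = 36/91.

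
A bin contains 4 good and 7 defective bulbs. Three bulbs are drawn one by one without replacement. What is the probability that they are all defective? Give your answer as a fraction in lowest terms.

P(every draw is defective) = 7/11 × 6/10 × 5/9 = 210/990 = 7/33.

7/33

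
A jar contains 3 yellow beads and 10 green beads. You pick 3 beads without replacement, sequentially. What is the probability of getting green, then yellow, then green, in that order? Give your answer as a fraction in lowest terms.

Each draw changes the counts, so multiply the conditional probabilities along the sequence:
P = 10/13 × 3/12 × 9/11 = 270/1716 = 45/286.

45/286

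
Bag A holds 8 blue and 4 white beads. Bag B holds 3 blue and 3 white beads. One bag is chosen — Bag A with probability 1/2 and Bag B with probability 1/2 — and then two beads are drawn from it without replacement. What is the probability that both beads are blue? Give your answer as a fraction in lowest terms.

From Bag A: P(both blue) = (8/12)(7/11) = 14/33.
From Bag B: P(both blue) = (3/6)(2/5) = 1/5.
Total probability = (1/2)(14/33) + (1/2)(1/5) = 103/330.

103/330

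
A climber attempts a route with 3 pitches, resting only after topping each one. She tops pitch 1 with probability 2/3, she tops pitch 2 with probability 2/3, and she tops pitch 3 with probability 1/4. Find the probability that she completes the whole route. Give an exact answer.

Multiplying along the chain,
P = 2/3 × 2/3 × 1/4 = 4/36 = 1/9.

1/9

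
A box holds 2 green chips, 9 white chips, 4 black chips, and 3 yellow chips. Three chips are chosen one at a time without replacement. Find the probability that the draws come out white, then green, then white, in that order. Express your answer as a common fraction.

1/34

Multiply the probability of each draw given the previous ones:
P = 9/18 × 2/17 × 8/16 = 144/4896 = 1/34.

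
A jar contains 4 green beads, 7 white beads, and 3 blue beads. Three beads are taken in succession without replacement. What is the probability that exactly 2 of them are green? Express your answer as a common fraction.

One ordering (green drawn first) has probability 4/14 × 3/13 × 10/12 = 120/2184 = 5/91.
There are C(3,2) = 3 such orderings, each equally likely, so P = 3 × 5/91 = 15/91.

15/91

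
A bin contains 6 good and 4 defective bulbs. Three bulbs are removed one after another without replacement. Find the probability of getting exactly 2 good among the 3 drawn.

One ordering (good drawn first) has probability 6/10 × 5/9 × 4/8 = 120/720 = 1/6.
There are C(3,2) = 3 such orderings, each equally likely, so P = 3 × 1/6 = 1/2.

1/2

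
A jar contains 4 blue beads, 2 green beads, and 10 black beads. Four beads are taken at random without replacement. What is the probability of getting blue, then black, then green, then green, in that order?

Chain rule:
P = 4/16 × 10/15 × 2/14 × 1/13 = 80/43680 = 1/546.

1/546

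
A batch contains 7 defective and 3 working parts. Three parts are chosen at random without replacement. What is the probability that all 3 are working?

P = 3/10 × 2/9 × 1/8 = 6/720 = 1/120.

1/120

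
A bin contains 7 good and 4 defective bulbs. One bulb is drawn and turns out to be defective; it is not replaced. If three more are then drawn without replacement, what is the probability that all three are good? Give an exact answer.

7/24

With the first bulb removed, 7 good remain out of 10.
P = 7/10 × 6/9 × 5/8 = 210/720 = 7/24.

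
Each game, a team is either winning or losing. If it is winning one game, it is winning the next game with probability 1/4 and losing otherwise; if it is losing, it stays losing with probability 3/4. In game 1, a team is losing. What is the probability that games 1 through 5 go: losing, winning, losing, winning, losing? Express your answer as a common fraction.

Game 1 is given. For each transition, use the conditional probability from the current state:
P(winning | losing) = 1/4; P(losing | winning) = 3/4; P(winning | losing) = 1/4; P(losing | winning) = 3/4.
P = 1/4 × 3/4 × 1/4 × 3/4 = 9/256.

9/256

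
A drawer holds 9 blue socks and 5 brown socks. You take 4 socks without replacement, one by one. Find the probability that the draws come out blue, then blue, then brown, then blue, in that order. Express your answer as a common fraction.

15/143

Chain rule:
P = 9/14 × 8/13 × 5/12 × 7/11 = 2520/24024 = 15/143.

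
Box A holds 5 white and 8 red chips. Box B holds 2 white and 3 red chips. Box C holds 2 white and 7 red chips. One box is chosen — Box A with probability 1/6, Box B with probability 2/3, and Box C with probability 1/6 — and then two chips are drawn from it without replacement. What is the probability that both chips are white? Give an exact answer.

1301/14040

From Box A: P(both white) = (5/13)(4/12) = 5/39.
From Box B: P(both white) = (2/5)(1/4) = 1/10.
From Box C: P(both white) = (2/9)(1/8) = 1/36.
Total probability = (1/6)(5/39) + (2/3)(1/10) + (1/6)(1/36) = 1301/14040.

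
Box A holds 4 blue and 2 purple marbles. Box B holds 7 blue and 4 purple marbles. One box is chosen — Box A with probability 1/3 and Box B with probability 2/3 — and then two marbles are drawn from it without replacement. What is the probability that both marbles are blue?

From Box A: P(both blue) = (4/6)(3/5) = 2/5.
From Box B: P(both blue) = (7/11)(6/10) = 21/55.
Total probability = (1/3)(2/5) + (2/3)(21/55) = 64/165.

64/165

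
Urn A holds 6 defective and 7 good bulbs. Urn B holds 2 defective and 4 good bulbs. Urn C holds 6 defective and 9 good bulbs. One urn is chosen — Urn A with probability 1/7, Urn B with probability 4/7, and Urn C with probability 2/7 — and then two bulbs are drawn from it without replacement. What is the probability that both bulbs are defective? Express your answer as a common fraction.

2033/19110

From Urn A: P(both defective) = (6/13)(5/12) = 5/26.
From Urn B: P(both defective) = (2/6)(1/5) = 1/15.
From Urn C: P(both defective) = (6/15)(5/14) = 1/7.
Total probability = (1/7)(5/26) + (4/7)(1/15) + (2/7)(1/7) = 2033/19110.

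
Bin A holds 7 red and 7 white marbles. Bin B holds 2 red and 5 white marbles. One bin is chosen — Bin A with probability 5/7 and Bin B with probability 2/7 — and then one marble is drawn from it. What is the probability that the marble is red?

From Bin A: P(red) = 7/14.
From Bin B: P(red) = 2/7.
Total probability = (5/7)(7/14) + (2/7)(2/7) = 43/98.

43/98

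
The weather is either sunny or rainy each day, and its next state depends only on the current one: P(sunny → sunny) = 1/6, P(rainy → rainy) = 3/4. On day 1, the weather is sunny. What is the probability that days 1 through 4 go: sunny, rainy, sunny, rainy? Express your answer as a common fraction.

Day 1 is given. For each transition, use the conditional probability from the current state:
P(rainy | sunny) = 5/6; P(sunny | rainy) = 1/4; P(rainy | sunny) = 5/6.
P = 5/6 × 1/4 × 5/6 = 25/144.

25/144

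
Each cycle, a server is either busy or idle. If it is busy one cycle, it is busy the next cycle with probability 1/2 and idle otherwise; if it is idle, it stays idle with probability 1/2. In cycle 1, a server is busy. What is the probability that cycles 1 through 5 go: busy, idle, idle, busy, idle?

Cycle 1 is given. For each transition, use the conditional probability from the current state:
P(idle | busy) = 1/2; P(idle | idle) = 1/2; P(busy | idle) = 1/2; P(idle | busy) = 1/2.
P = 1/2 × 1/2 × 1/2 × 1/2 = 1/16.

1/16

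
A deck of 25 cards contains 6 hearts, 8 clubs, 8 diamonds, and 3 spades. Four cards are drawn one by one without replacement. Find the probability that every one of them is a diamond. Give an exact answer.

7/1265

P = 8/25 × 7/24 × 6/23 × 5/22 = 1680/303600 = 7/1265.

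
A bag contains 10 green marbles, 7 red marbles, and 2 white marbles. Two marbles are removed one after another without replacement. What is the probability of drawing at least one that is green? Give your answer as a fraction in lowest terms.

15/19

P(no green) = 9/19 × 8/18 = 72/342 = 4/19.
P(at least one) = 1 − 4/19 = 15/19.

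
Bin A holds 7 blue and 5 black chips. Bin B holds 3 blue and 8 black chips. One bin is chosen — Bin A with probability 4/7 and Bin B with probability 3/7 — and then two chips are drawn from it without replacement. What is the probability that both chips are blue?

79/385

From Bin A: P(both blue) = (7/12)(6/11) = 7/22.
From Bin B: P(both blue) = (3/11)(2/10) = 3/55.
Total probability = (4/7)(7/22) + (3/7)(3/55) = 79/385.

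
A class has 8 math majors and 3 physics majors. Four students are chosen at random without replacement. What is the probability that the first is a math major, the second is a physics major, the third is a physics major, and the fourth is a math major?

7/165

Each draw changes the counts, so multiply the conditional probabilities along the sequence:
P = 8/11 × 3/10 × 2/9 × 7/8 = 336/7920 = 7/165.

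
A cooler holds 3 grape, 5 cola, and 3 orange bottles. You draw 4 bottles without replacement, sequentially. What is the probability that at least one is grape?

P(no grape) = 8/11 × 7/10 × 6/9 × 5/8 = 1680/7920 = 7/33.
P(at least one) = 1 − 7/33 = 26/33.

26/33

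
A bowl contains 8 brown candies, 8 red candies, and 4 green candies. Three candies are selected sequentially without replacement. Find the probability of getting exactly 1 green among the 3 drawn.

One ordering (green drawn first) has probability 4/20 × 16/19 × 15/18 = 960/6840 = 8/57.
There are C(3,1) = 3 such orderings, each equally likely, so P = 3 × 8/57 = 8/19.

8/19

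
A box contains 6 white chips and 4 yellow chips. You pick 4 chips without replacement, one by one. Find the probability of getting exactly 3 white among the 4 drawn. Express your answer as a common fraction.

One ordering (white drawn first) has probability 6/10 × 5/9 × 4/8 × 4/7 = 480/5040 = 2/21.
There are C(4,3) = 4 such orderings, each equally likely, so P = 4 × 2/21 = 8/21.

8/21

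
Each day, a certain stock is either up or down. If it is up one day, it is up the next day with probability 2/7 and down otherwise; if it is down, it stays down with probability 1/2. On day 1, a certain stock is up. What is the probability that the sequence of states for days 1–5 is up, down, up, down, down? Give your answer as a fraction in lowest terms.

25/196

Day 1 is given. For each transition, use the conditional probability from the current state:
P(down | up) = 5/7; P(up | down) = 1/2; P(down | up) = 5/7; P(down | down) = 1/2.
P = 5/7 × 1/2 × 5/7 × 1/2 = 25/196.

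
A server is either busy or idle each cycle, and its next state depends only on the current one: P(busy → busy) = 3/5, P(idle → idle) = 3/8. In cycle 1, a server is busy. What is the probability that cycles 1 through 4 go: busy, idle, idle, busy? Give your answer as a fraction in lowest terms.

Cycle 1 is given. For each transition, use the conditional probability from the current state:
P(idle | busy) = 2/5; P(idle | idle) = 3/8; P(busy | idle) = 5/8.
P = 2/5 × 3/8 × 5/8 = 30/320 = 3/32.

3/32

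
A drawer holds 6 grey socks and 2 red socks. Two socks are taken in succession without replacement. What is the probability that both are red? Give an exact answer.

P(all red) = 2/8 × 1/7 = 2/56 = 1/28.

1/28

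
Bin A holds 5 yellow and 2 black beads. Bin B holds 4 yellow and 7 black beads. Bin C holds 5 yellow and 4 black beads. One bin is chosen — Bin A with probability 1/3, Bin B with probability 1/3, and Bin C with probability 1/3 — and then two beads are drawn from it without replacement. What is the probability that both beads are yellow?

5981/20790

From Bin A: P(both yellow) = (5/7)(4/6) = 10/21.
From Bin B: P(both yellow) = (4/11)(3/10) = 6/55.
From Bin C: P(both yellow) = (5/9)(4/8) = 5/18.
Total probability = (1/3)(10/21) + (1/3)(6/55) + (1/3)(5/18) = 5981/20790.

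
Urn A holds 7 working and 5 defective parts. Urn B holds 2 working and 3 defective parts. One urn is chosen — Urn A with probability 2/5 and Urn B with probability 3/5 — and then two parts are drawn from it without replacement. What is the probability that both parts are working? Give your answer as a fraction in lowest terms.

From Urn A: P(both working) = (7/12)(6/11) = 7/22.
From Urn B: P(both working) = (2/5)(1/4) = 1/10.
Total probability = (2/5)(7/22) + (3/5)(1/10) = 103/550.

103/550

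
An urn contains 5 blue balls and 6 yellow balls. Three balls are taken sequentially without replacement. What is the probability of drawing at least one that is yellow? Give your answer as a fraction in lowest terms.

P(no yellow) = 5/11 × 4/10 × 3/9 = 60/990 = 2/33.
P(at least one) = 1 − 2/33 = 31/33.

31/33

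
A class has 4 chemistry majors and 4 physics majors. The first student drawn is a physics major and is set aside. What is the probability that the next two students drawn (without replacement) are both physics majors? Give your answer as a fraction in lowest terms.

1/7

With the first student removed, 3 physics majors remain out of 7.
P = 3/7 × 2/6 = 6/42 = 1/7.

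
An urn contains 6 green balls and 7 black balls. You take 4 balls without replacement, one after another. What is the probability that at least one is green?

P(no green) = 7/13 × 6/12 × 5/11 × 4/10 = 840/17160 = 7/143.
P(at least one) = 1 − 7/143 = 136/143.

136/143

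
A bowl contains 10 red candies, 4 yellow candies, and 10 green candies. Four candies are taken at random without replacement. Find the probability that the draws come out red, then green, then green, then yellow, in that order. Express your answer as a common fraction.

25/1771

Multiply the probability of each draw given the previous ones:
P = 10/24 × 10/23 × 9/22 × 4/21 = 3600/255024 = 25/1771.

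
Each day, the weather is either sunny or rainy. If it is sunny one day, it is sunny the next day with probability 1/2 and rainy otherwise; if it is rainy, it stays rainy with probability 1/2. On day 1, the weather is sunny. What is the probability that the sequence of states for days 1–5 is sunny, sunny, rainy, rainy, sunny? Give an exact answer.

1/16

Day 1 is given. For each transition, use the conditional probability from the current state:
P(sunny | sunny) = 1/2; P(rainy | sunny) = 1/2; P(rainy | rainy) = 1/2; P(sunny | rainy) = 1/2.
P = 1/2 × 1/2 × 1/2 × 1/2 = 1/16.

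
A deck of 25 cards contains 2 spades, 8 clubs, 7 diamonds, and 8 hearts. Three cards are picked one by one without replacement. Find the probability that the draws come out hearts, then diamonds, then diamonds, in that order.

Each draw changes the counts, so multiply the conditional probabilities along the sequence:
P = 8/25 × 7/24 × 6/23 = 336/13800 = 14/575.

14/575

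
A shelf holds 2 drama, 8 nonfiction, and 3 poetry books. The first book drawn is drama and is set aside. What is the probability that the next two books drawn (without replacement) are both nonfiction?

14/33

With the first book removed, 8 nonfiction remain out of 12.
P = 8/12 × 7/11 = 56/132 = 14/33.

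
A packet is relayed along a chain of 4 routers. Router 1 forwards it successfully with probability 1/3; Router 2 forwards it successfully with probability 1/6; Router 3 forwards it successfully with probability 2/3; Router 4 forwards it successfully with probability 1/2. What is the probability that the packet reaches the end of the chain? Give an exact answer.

Multiplying along the chain,
P = 1/3 × 1/6 × 2/3 × 1/2 = 2/108 = 1/54.

1/54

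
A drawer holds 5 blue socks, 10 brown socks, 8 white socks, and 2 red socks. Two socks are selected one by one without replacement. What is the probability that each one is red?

P = 2/25 × 1/24 = 2/600 = 1/300.

1/300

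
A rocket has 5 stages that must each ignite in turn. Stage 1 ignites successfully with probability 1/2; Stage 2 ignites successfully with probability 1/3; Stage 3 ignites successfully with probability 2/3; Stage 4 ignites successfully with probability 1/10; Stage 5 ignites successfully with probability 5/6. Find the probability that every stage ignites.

The events are sequential, so multiply the conditional probabilities:
P = 1/2 × 1/3 × 2/3 × 1/10 × 5/6 = 10/1080 = 1/108.

1/108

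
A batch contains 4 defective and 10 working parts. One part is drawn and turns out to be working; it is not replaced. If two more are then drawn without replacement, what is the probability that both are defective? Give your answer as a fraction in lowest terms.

1/13

With the first part removed, 4 defective remain out of 13.
P = 4/13 × 3/12 = 12/156 = 1/13.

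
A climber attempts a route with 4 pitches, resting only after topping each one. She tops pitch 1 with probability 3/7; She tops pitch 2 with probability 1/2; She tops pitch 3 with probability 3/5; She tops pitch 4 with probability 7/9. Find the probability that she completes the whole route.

The events are sequential, so multiply the conditional probabilities:
P = 3/7 × 1/2 × 3/5 × 7/9 = 63/630 = 1/10.

1/10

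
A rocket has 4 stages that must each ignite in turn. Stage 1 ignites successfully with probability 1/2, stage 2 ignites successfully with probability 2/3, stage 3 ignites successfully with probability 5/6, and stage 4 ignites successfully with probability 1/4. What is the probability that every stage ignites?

5/72

Multiplying along the chain,
P = 1/2 × 2/3 × 5/6 × 1/4 = 10/144 = 5/72.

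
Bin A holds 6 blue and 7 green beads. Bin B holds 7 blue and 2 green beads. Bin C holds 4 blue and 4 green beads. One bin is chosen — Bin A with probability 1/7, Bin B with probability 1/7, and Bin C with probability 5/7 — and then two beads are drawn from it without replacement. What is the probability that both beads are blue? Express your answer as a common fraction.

From Bin A: P(both blue) = (6/13)(5/12) = 5/26.
From Bin B: P(both blue) = (7/9)(6/8) = 7/12.
From Bin C: P(both blue) = (4/8)(3/7) = 3/14.
Total probability = (1/7)(5/26) + (1/7)(7/12) + (5/7)(3/14) = 2017/7644.

2017/7644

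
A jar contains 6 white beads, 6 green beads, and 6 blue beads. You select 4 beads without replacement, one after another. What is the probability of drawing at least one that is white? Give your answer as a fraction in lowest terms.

P(no white) = 12/18 × 11/17 × 10/16 × 9/15 = 11880/73440 = 11/68.
P(at least one) = 1 − 11/68 = 57/68.

57/68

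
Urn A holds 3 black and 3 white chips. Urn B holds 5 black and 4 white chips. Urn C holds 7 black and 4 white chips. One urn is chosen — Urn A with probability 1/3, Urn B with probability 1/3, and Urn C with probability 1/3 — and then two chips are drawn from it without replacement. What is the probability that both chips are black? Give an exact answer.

From Urn A: P(both black) = (3/6)(2/5) = 1/5.
From Urn B: P(both black) = (5/9)(4/8) = 5/18.
From Urn C: P(both black) = (7/11)(6/10) = 21/55.
Total probability = (1/3)(1/5) + (1/3)(5/18) + (1/3)(21/55) = 851/2970.

851/2970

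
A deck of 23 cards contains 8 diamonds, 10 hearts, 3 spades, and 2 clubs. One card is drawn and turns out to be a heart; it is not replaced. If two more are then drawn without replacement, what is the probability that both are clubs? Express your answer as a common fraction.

1/231

With the first card removed, 2 clubs remain out of 22.
P = 2/22 × 1/21 = 2/462 = 1/231.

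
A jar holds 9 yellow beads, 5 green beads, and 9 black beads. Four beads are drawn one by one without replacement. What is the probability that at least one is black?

102/115

P(no black) = 14/23 × 13/22 × 12/21 × 11/20 = 24024/212520 = 13/115.
P(at least one) = 1 − 13/115 = 102/115.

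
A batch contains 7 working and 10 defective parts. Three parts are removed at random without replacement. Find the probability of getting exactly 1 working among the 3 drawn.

63/136

One ordering (working drawn first) has probability 7/17 × 10/16 × 9/15 = 630/4080 = 21/136.
There are C(3,1) = 3 such orderings, each equally likely, so P = 3 × 21/136 = 63/136.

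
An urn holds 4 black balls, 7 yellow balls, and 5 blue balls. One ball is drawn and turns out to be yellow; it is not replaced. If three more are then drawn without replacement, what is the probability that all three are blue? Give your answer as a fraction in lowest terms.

2/91

With the first ball removed, 5 blue remain out of 15.
P = 5/15 × 4/14 × 3/13 = 60/2730 = 2/91.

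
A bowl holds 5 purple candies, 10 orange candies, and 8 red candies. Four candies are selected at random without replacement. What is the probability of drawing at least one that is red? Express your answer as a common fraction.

P(no red) = 15/23 × 14/22 × 13/21 × 12/20 = 32760/212520 = 39/253.
P(at least one) = 1 − 39/253 = 214/253.

214/253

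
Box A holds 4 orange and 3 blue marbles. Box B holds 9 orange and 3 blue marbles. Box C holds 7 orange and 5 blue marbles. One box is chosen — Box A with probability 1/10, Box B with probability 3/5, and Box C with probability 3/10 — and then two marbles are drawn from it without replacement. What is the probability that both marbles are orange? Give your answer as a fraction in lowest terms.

From Box A: P(both orange) = (4/7)(3/6) = 2/7.
From Box B: P(both orange) = (9/12)(8/11) = 6/11.
From Box C: P(both orange) = (7/12)(6/11) = 7/22.
Total probability = (1/10)(2/7) + (3/5)(6/11) + (3/10)(7/22) = 139/308.

139/308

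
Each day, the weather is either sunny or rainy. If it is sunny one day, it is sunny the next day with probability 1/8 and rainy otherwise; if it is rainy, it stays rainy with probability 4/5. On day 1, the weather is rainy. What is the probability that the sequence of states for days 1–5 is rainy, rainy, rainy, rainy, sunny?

64/625

Day 1 is given. For each transition, use the conditional probability from the current state:
P(rainy | rainy) = 4/5; P(rainy | rainy) = 4/5; P(rainy | rainy) = 4/5; P(sunny | rainy) = 1/5.
P = 4/5 × 4/5 × 4/5 × 1/5 = 64/625.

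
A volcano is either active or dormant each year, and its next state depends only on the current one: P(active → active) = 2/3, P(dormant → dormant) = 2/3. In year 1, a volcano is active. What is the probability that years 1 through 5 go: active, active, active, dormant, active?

Year 1 is given. For each transition, use the conditional probability from the current state:
P(active | active) = 2/3; P(active | active) = 2/3; P(dormant | active) = 1/3; P(active | dormant) = 1/3.
P = 2/3 × 2/3 × 1/3 × 1/3 = 4/81.

4/81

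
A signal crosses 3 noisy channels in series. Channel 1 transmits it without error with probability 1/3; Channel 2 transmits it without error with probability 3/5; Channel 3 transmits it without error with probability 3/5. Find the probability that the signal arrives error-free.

3/25

The events are sequential, so multiply the conditional probabilities:
P = 1/3 × 3/5 × 3/5 = 9/75 = 3/25.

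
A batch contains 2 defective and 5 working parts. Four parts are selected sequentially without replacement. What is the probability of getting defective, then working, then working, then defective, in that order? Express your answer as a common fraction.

Each draw changes the counts, so multiply the conditional probabilities along the sequence:
P = 2/7 × 5/6 × 4/5 × 1/4 = 40/840 = 1/21.

1/21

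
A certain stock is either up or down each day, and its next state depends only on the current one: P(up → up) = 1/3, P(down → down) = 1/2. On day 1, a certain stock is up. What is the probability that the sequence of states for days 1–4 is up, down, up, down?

2/9

Day 1 is given. For each transition, use the conditional probability from the current state:
P(down | up) = 2/3; P(up | down) = 1/2; P(down | up) = 2/3.
P = 2/3 × 1/2 × 2/3 = 4/18 = 2/9.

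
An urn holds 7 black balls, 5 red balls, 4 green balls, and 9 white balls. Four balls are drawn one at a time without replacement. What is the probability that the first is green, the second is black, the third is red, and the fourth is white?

21/5060

Each draw changes the counts, so multiply the conditional probabilities along the sequence:
P = 4/25 × 7/24 × 5/23 × 9/22 = 1260/303600 = 21/5060.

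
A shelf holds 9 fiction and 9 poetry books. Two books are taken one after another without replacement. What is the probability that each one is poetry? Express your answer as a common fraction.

4/17

P = 9/18 × 8/17 = 72/306 = 4/17.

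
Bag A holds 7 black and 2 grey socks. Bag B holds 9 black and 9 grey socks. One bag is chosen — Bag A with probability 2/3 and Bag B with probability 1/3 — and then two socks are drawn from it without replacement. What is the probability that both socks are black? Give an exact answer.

143/306

From Bag A: P(both black) = (7/9)(6/8) = 7/12.
From Bag B: P(both black) = (9/18)(8/17) = 4/17.
Total probability = (2/3)(7/12) + (1/3)(4/17) = 143/306.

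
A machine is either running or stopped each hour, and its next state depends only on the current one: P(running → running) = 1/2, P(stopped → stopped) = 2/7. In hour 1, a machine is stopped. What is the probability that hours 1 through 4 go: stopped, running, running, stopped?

Hour 1 is given. For each transition, use the conditional probability from the current state:
P(running | stopped) = 5/7; P(running | running) = 1/2; P(stopped | running) = 1/2.
P = 5/7 × 1/2 × 1/2 = 5/28.

5/28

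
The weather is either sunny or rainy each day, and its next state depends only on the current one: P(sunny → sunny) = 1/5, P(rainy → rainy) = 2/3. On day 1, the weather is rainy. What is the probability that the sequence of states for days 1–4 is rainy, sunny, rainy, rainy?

Day 1 is given. For each transition, use the conditional probability from the current state:
P(sunny | rainy) = 1/3; P(rainy | sunny) = 4/5; P(rainy | rainy) = 2/3.
P = 1/3 × 4/5 × 2/3 = 8/45.

8/45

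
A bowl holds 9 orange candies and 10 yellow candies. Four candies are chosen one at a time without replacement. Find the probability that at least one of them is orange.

P(no orange) = 10/19 × 9/18 × 8/17 × 7/16 = 5040/93024 = 35/646.
P(at least one) = 1 − 35/646 = 611/646.

611/646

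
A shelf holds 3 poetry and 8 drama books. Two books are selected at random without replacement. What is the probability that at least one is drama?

52/55

P(no drama) = 3/11 × 2/10 = 6/110 = 3/55.
P(at least one) = 1 − 3/55 = 52/55.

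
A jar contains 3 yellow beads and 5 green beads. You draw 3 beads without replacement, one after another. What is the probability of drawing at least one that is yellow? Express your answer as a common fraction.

P(no yellow) = 5/8 × 4/7 × 3/6 = 60/336 = 5/28.
P(at least one) = 1 − 5/28 = 23/28.

23/28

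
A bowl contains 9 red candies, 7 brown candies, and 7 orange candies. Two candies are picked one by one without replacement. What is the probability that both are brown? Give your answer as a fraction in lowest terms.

P(all brown) = 7/23 × 6/22 = 42/506 = 21/253.

21/253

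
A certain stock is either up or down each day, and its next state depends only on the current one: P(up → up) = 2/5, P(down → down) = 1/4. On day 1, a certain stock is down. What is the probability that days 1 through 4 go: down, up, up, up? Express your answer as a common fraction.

Day 1 is given. For each transition, use the conditional probability from the current state:
P(up | down) = 3/4; P(up | up) = 2/5; P(up | up) = 2/5.
P = 3/4 × 2/5 × 2/5 = 12/100 = 3/25.

3/25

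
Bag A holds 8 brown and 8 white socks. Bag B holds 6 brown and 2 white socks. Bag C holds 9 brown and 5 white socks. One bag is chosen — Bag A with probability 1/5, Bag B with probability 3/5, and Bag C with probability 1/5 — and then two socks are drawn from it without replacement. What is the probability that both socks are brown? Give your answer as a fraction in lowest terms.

12209/27300

From Bag A: P(both brown) = (8/16)(7/15) = 7/30.
From Bag B: P(both brown) = (6/8)(5/7) = 15/28.
From Bag C: P(both brown) = (9/14)(8/13) = 36/91.
Total probability = (1/5)(7/30) + (3/5)(15/28) + (1/5)(36/91) = 12209/27300.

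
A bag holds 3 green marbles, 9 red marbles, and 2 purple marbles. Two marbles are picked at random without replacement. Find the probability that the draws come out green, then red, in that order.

27/182

Each draw changes the counts, so multiply the conditional probabilities along the sequence:
P = 3/14 × 9/13 = 27/182.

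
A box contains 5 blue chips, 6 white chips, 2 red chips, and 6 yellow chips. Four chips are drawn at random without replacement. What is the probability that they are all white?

5/1292

P = 6/19 × 5/18 × 4/17 × 3/16 = 360/93024 = 5/1292.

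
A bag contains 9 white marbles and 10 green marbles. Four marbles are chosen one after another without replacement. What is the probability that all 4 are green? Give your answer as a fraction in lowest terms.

35/646

P(all green) = 10/19 × 9/18 × 8/17 × 7/16 = 5040/93024 = 35/646.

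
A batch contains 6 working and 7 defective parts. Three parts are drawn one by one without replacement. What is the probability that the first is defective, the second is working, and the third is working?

35/286

Each draw changes the counts, so multiply the conditional probabilities along the sequence:
P = 7/13 × 6/12 × 5/11 = 210/1716 = 35/286.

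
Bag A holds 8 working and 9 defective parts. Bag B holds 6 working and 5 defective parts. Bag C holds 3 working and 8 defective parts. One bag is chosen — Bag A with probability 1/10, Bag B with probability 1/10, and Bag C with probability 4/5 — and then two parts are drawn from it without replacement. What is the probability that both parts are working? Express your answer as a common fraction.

1711/18700

From Bag A: P(both working) = (8/17)(7/16) = 7/34.
From Bag B: P(both working) = (6/11)(5/10) = 3/11.
From Bag C: P(both working) = (3/11)(2/10) = 3/55.
Total probability = (1/10)(7/34) + (1/10)(3/11) + (4/5)(3/55) = 1711/18700.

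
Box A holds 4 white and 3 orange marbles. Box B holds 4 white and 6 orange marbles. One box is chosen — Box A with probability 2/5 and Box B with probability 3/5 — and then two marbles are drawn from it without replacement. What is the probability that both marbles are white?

34/175

From Box A: P(both white) = (4/7)(3/6) = 2/7.
From Box B: P(both white) = (4/10)(3/9) = 2/15.
Total probability = (2/5)(2/7) + (3/5)(2/15) = 34/175.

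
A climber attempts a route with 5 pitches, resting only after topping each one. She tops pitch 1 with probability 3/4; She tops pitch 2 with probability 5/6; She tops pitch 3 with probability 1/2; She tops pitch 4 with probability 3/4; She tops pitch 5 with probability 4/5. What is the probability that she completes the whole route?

3/16

Each stage is reached only if all earlier stages succeed, so
P = 3/4 × 5/6 × 1/2 × 3/4 × 4/5 = 180/960 = 3/16.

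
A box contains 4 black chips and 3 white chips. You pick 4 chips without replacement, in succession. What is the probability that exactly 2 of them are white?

One ordering (white drawn first) has probability 3/7 × 2/6 × 4/5 × 3/4 = 72/840 = 3/35.
There are C(4,2) = 6 such orderings, each equally likely, so P = 6 × 3/35 = 18/35.

18/35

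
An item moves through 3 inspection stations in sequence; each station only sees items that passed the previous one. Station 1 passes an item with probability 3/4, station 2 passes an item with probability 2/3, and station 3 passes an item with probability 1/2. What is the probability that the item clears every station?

Multiplying along the chain,
P = 3/4 × 2/3 × 1/2 = 6/24 = 1/4.

1/4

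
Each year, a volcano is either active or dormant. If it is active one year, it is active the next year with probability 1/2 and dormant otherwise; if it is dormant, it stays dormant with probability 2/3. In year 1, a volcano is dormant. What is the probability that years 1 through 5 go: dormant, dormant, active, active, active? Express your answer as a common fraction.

Year 1 is given. For each transition, use the conditional probability from the current state:
P(dormant | dormant) = 2/3; P(active | dormant) = 1/3; P(active | active) = 1/2; P(active | active) = 1/2.
P = 2/3 × 1/3 × 1/2 × 1/2 = 2/36 = 1/18.

1/18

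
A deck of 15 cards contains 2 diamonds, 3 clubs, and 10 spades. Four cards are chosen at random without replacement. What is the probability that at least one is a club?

58/91

P(no clubs) = 12/15 × 11/14 × 10/13 × 9/12 = 11880/32760 = 33/91.
P(at least one) = 1 − 33/91 = 58/91.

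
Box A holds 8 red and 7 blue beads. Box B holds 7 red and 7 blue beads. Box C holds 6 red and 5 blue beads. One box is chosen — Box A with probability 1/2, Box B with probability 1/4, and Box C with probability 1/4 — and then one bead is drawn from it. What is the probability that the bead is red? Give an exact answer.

From Box A: P(red) = 8/15.
From Box B: P(red) = 7/14.
From Box C: P(red) = 6/11.
Total probability = (1/2)(8/15) + (1/4)(7/14) + (1/4)(6/11) = 697/1320.

697/1320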